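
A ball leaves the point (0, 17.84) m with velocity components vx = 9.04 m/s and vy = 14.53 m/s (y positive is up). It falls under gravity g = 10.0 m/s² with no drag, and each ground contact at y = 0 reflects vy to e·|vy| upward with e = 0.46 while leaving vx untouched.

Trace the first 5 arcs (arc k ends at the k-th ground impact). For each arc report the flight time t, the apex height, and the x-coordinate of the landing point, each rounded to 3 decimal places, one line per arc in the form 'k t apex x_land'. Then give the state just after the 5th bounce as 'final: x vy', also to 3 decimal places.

1 3.836 28.396 34.678
2 2.192 6.009 54.498
3 1.009 1.271 63.615
4 0.464 0.269 67.809
5 0.213 0.057 69.738
final: 69.738 0.491

Arc 1: start y=17.840, vy=14.530 → t=3.836, apex=28.396, x_land=34.678, impact vy=-23.831
  bounce: vy ← 0.46·23.831 = 10.962
Arc 2: start y=0.000, vy=10.962 → t=2.192, apex=6.009, x_land=54.498, impact vy=-10.962
  bounce: vy ← 0.46·10.962 = 5.043
Arc 3: start y=0.000, vy=5.043 → t=1.009, apex=1.271, x_land=63.615, impact vy=-5.043
  bounce: vy ← 0.46·5.043 = 2.320
Arc 4: start y=0.000, vy=2.320 → t=0.464, apex=0.269, x_land=67.809, impact vy=-2.320
  bounce: vy ← 0.46·2.320 = 1.067
Arc 5: start y=0.000, vy=1.067 → t=0.213, apex=0.057, x_land=69.738, impact vy=-1.067
  bounce: vy ← 0.46·1.067 = 0.491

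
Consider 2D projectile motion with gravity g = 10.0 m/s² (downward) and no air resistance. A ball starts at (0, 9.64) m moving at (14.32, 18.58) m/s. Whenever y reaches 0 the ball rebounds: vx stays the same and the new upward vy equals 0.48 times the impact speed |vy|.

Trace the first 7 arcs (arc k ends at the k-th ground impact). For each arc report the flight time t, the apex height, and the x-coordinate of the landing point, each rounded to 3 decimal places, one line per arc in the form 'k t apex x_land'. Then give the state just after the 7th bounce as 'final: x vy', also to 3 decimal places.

Arc 1: start y=9.640, vy=18.580 → t=4.178, apex=26.901, x_land=59.822, impact vy=-23.195
  bounce: vy ← 0.48·23.195 = 11.134
Arc 2: start y=0.000, vy=11.134 → t=2.227, apex=6.198, x_land=91.709, impact vy=-11.134
  bounce: vy ← 0.48·11.134 = 5.344
Arc 3: start y=0.000, vy=5.344 → t=1.069, apex=1.428, x_land=107.015, impact vy=-5.344
  bounce: vy ← 0.48·5.344 = 2.565
Arc 4: start y=0.000, vy=2.565 → t=0.513, apex=0.329, x_land=114.361, impact vy=-2.565
  bounce: vy ← 0.48·2.565 = 1.231
Arc 5: start y=0.000, vy=1.231 → t=0.246, apex=0.076, x_land=117.888, impact vy=-1.231
  bounce: vy ← 0.48·1.231 = 0.591
Arc 6: start y=0.000, vy=0.591 → t=0.118, apex=0.017, x_land=119.580, impact vy=-0.591
  bounce: vy ← 0.48·0.591 = 0.284
Arc 7: start y=0.000, vy=0.284 → t=0.057, apex=0.004, x_land=120.393, impact vy=-0.284
  bounce: vy ← 0.48·0.284 = 0.136

1 4.178 26.901 59.822
2 2.227 6.198 91.709
3 1.069 1.428 107.015
4 0.513 0.329 114.361
5 0.246 0.076 117.888
6 0.118 0.017 119.580
7 0.057 0.004 120.393
final: 120.393 0.136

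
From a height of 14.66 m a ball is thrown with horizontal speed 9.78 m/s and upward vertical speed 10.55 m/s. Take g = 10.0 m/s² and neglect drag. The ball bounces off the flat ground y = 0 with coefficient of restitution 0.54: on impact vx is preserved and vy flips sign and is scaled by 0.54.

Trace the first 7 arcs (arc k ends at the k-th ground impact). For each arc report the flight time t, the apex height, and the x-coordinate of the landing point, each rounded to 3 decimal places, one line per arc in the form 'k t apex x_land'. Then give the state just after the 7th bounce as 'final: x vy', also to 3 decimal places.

Arc 1: start y=14.660, vy=10.550 → t=3.066, apex=20.225, x_land=29.988, impact vy=-20.112
  bounce: vy ← 0.54·20.112 = 10.861
Arc 2: start y=0.000, vy=10.861 → t=2.172, apex=5.898, x_land=51.231, impact vy=-10.861
  bounce: vy ← 0.54·10.861 = 5.865
Arc 3: start y=0.000, vy=5.865 → t=1.173, apex=1.720, x_land=62.702, impact vy=-5.865
  bounce: vy ← 0.54·5.865 = 3.167
Arc 4: start y=0.000, vy=3.167 → t=0.633, apex=0.501, x_land=68.897, impact vy=-3.167
  bounce: vy ← 0.54·3.167 = 1.710
Arc 5: start y=0.000, vy=1.710 → t=0.342, apex=0.146, x_land=72.242, impact vy=-1.710
  bounce: vy ← 0.54·1.710 = 0.923
Arc 6: start y=0.000, vy=0.923 → t=0.185, apex=0.043, x_land=74.048, impact vy=-0.923
  bounce: vy ← 0.54·0.923 = 0.499
Arc 7: start y=0.000, vy=0.499 → t=0.100, apex=0.012, x_land=75.024, impact vy=-0.499
  bounce: vy ← 0.54·0.499 = 0.269

1 3.066 20.225 29.988
2 2.172 5.898 51.231
3 1.173 1.720 62.702
4 0.633 0.501 68.897
5 0.342 0.146 72.242
6 0.185 0.043 74.048
7 0.100 0.012 75.024
final: 75.024 0.269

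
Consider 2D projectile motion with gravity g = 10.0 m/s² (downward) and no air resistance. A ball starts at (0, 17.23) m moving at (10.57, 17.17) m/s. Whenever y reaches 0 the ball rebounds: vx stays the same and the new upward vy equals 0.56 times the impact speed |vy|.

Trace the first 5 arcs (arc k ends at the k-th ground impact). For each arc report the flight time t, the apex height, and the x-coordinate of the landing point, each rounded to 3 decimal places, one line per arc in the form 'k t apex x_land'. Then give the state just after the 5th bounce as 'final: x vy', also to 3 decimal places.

Arc 1: start y=17.230, vy=17.170 → t=4.246, apex=31.970, x_land=44.877, impact vy=-25.287
  bounce: vy ← 0.56·25.287 = 14.160
Arc 2: start y=0.000, vy=14.160 → t=2.832, apex=10.026, x_land=74.812, impact vy=-14.160
  bounce: vy ← 0.56·14.160 = 7.930
Arc 3: start y=0.000, vy=7.930 → t=1.586, apex=3.144, x_land=91.575, impact vy=-7.930
  bounce: vy ← 0.56·7.930 = 4.441
Arc 4: start y=0.000, vy=4.441 → t=0.888, apex=0.986, x_land=100.963, impact vy=-4.441
  bounce: vy ← 0.56·4.441 = 2.487
Arc 5: start y=0.000, vy=2.487 → t=0.497, apex=0.309, x_land=106.220, impact vy=-2.487
  bounce: vy ← 0.56·2.487 = 1.393

1 4.246 31.970 44.877
2 2.832 10.026 74.812
3 1.586 3.144 91.575
4 0.888 0.986 100.963
5 0.497 0.309 106.220
final: 106.220 1.393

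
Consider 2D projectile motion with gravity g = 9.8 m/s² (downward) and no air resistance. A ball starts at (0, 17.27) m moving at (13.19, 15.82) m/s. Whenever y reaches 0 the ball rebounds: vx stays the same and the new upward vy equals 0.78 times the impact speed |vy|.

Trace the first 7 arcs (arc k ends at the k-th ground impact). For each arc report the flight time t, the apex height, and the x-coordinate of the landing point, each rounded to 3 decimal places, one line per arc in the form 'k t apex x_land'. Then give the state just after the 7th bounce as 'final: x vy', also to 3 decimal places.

1 4.090 30.039 53.950
2 3.863 18.276 104.897
3 3.013 11.119 144.635
4 2.350 6.765 175.631
5 1.833 4.116 199.808
6 1.430 2.504 218.666
7 1.115 1.523 233.375
final: 233.375 4.262

Arc 1: start y=17.270, vy=15.820 → t=4.090, apex=30.039, x_land=53.950, impact vy=-24.264
  bounce: vy ← 0.78·24.264 = 18.926
Arc 2: start y=0.000, vy=18.926 → t=3.863, apex=18.276, x_land=104.897, impact vy=-18.926
  bounce: vy ← 0.78·18.926 = 14.763
Arc 3: start y=0.000, vy=14.763 → t=3.013, apex=11.119, x_land=144.635, impact vy=-14.763
  bounce: vy ← 0.78·14.763 = 11.515
Arc 4: start y=0.000, vy=11.515 → t=2.350, apex=6.765, x_land=175.631, impact vy=-11.515
  bounce: vy ← 0.78·11.515 = 8.982
Arc 5: start y=0.000, vy=8.982 → t=1.833, apex=4.116, x_land=199.808, impact vy=-8.982
  bounce: vy ← 0.78·8.982 = 7.006
Arc 6: start y=0.000, vy=7.006 → t=1.430, apex=2.504, x_land=218.666, impact vy=-7.006
  bounce: vy ← 0.78·7.006 = 5.464
Arc 7: start y=0.000, vy=5.464 → t=1.115, apex=1.523, x_land=233.375, impact vy=-5.464
  bounce: vy ← 0.78·5.464 = 4.262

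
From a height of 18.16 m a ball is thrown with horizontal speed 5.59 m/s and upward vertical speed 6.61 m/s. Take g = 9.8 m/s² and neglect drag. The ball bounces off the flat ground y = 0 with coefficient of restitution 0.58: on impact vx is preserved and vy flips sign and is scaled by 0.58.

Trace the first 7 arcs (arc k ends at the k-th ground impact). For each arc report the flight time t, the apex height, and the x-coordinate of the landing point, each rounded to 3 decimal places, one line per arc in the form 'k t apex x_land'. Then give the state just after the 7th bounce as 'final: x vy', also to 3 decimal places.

Arc 1: start y=18.160, vy=6.610 → t=2.714, apex=20.389, x_land=15.173, impact vy=-19.991
  bounce: vy ← 0.58·19.991 = 11.595
Arc 2: start y=0.000, vy=11.595 → t=2.366, apex=6.859, x_land=28.401, impact vy=-11.595
  bounce: vy ← 0.58·11.595 = 6.725
Arc 3: start y=0.000, vy=6.725 → t=1.372, apex=2.307, x_land=36.072, impact vy=-6.725
  bounce: vy ← 0.58·6.725 = 3.900
Arc 4: start y=0.000, vy=3.900 → t=0.796, apex=0.776, x_land=40.522, impact vy=-3.900
  bounce: vy ← 0.58·3.900 = 2.262
Arc 5: start y=0.000, vy=2.262 → t=0.462, apex=0.261, x_land=43.103, impact vy=-2.262
  bounce: vy ← 0.58·2.262 = 1.312
Arc 6: start y=0.000, vy=1.312 → t=0.268, apex=0.088, x_land=44.600, impact vy=-1.312
  bounce: vy ← 0.58·1.312 = 0.761
Arc 7: start y=0.000, vy=0.761 → t=0.155, apex=0.030, x_land=45.468, impact vy=-0.761
  bounce: vy ← 0.58·0.761 = 0.441

1 2.714 20.389 15.173
2 2.366 6.859 28.401
3 1.372 2.307 36.072
4 0.796 0.776 40.522
5 0.462 0.261 43.103
6 0.268 0.088 44.600
7 0.155 0.030 45.468
final: 45.468 0.441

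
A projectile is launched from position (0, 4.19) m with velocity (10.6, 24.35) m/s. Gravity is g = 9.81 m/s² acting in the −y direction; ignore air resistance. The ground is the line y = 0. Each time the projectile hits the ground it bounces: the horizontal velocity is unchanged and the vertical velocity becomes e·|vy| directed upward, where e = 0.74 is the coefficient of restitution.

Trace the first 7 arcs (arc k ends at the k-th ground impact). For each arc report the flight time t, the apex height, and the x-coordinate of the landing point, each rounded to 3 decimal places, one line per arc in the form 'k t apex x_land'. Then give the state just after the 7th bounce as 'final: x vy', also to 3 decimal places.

Arc 1: start y=4.190, vy=24.350 → t=5.131, apex=34.410, x_land=54.387, impact vy=-25.983
  bounce: vy ← 0.74·25.983 = 19.228
Arc 2: start y=0.000, vy=19.228 → t=3.920, apex=18.843, x_land=95.939, impact vy=-19.228
  bounce: vy ← 0.74·19.228 = 14.228
Arc 3: start y=0.000, vy=14.228 → t=2.901, apex=10.318, x_land=126.687, impact vy=-14.228
  bounce: vy ← 0.74·14.228 = 10.529
Arc 4: start y=0.000, vy=10.529 → t=2.147, apex=5.650, x_land=149.441, impact vy=-10.529
  bounce: vy ← 0.74·10.529 = 7.791
Arc 5: start y=0.000, vy=7.791 → t=1.588, apex=3.094, x_land=166.279, impact vy=-7.791
  bounce: vy ← 0.74·7.791 = 5.766
Arc 6: start y=0.000, vy=5.766 → t=1.175, apex=1.694, x_land=178.739, impact vy=-5.766
  bounce: vy ← 0.74·5.766 = 4.267
Arc 7: start y=0.000, vy=4.267 → t=0.870, apex=0.928, x_land=187.959, impact vy=-4.267
  bounce: vy ← 0.74·4.267 = 3.157

1 5.131 34.410 54.387
2 3.920 18.843 95.939
3 2.901 10.318 126.687
4 2.147 5.650 149.441
5 1.588 3.094 166.279
6 1.175 1.694 178.739
7 0.870 0.928 187.959
final: 187.959 3.157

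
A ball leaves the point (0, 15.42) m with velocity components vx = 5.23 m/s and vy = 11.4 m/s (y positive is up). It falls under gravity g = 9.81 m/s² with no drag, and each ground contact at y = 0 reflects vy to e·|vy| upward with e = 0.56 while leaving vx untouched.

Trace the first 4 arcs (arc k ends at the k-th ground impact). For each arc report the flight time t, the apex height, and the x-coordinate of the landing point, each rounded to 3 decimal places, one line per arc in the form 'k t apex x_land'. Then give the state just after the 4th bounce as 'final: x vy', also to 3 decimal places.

1 3.282 22.044 17.165
2 2.374 6.913 29.583
3 1.330 2.168 36.537
4 0.745 0.680 40.431
final: 40.431 2.045

Arc 1: start y=15.420, vy=11.400 → t=3.282, apex=22.044, x_land=17.165, impact vy=-20.797
  bounce: vy ← 0.56·20.797 = 11.646
Arc 2: start y=0.000, vy=11.646 → t=2.374, apex=6.913, x_land=29.583, impact vy=-11.646
  bounce: vy ← 0.56·11.646 = 6.522
Arc 3: start y=0.000, vy=6.522 → t=1.330, apex=2.168, x_land=36.537, impact vy=-6.522
  bounce: vy ← 0.56·6.522 = 3.652
Arc 4: start y=0.000, vy=3.652 → t=0.745, apex=0.680, x_land=40.431, impact vy=-3.652
  bounce: vy ← 0.56·3.652 = 2.045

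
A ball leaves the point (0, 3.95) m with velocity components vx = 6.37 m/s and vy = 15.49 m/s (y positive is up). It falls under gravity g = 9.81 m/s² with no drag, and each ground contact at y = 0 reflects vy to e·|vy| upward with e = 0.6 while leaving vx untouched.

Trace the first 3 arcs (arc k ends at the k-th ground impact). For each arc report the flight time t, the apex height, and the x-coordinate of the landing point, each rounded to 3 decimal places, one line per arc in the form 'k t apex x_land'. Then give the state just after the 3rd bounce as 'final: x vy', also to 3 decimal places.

1 3.395 16.179 21.627
2 2.179 5.825 35.510
3 1.308 2.097 43.840
final: 43.840 3.848

Arc 1: start y=3.950, vy=15.490 → t=3.395, apex=16.179, x_land=21.627, impact vy=-17.817
  bounce: vy ← 0.6·17.817 = 10.690
Arc 2: start y=0.000, vy=10.690 → t=2.179, apex=5.825, x_land=35.510, impact vy=-10.690
  bounce: vy ← 0.6·10.690 = 6.414
Arc 3: start y=0.000, vy=6.414 → t=1.308, apex=2.097, x_land=43.840, impact vy=-6.414
  bounce: vy ← 0.6·6.414 = 3.848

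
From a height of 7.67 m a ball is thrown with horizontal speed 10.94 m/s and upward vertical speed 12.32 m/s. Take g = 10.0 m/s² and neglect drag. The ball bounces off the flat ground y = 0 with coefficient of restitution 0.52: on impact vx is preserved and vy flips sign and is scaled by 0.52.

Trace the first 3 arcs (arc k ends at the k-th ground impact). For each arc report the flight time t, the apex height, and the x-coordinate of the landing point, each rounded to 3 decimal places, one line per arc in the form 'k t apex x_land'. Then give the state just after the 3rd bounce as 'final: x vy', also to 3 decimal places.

Arc 1: start y=7.670, vy=12.320 → t=2.979, apex=15.259, x_land=32.590, impact vy=-17.469
  bounce: vy ← 0.52·17.469 = 9.084
Arc 2: start y=0.000, vy=9.084 → t=1.817, apex=4.126, x_land=52.466, impact vy=-9.084
  bounce: vy ← 0.52·9.084 = 4.724
Arc 3: start y=0.000, vy=4.724 → t=0.945, apex=1.116, x_land=62.801, impact vy=-4.724
  bounce: vy ← 0.52·4.724 = 2.456

1 2.979 15.259 32.590
2 1.817 4.126 52.466
3 0.945 1.116 62.801
final: 62.801 2.456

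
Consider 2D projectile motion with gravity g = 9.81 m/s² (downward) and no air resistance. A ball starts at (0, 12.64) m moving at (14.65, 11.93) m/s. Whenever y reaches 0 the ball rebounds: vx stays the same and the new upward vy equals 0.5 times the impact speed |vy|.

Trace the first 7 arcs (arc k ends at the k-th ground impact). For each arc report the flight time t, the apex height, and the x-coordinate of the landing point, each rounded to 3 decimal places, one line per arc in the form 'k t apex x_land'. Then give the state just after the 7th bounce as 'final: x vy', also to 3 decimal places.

1 3.230 19.894 47.320
2 2.014 4.974 76.824
3 1.007 1.243 91.576
4 0.503 0.311 98.952
5 0.252 0.078 102.640
6 0.126 0.019 104.484
7 0.063 0.005 105.406
final: 105.406 0.154

Arc 1: start y=12.640, vy=11.930 → t=3.230, apex=19.894, x_land=47.320, impact vy=-19.757
  bounce: vy ← 0.5·19.757 = 9.878
Arc 2: start y=0.000, vy=9.878 → t=2.014, apex=4.974, x_land=76.824, impact vy=-9.878
  bounce: vy ← 0.5·9.878 = 4.939
Arc 3: start y=0.000, vy=4.939 → t=1.007, apex=1.243, x_land=91.576, impact vy=-4.939
  bounce: vy ← 0.5·4.939 = 2.470
Arc 4: start y=0.000, vy=2.470 → t=0.503, apex=0.311, x_land=98.952, impact vy=-2.470
  bounce: vy ← 0.5·2.470 = 1.235
Arc 5: start y=0.000, vy=1.235 → t=0.252, apex=0.078, x_land=102.640, impact vy=-1.235
  bounce: vy ← 0.5·1.235 = 0.617
Arc 6: start y=0.000, vy=0.617 → t=0.126, apex=0.019, x_land=104.484, impact vy=-0.617
  bounce: vy ← 0.5·0.617 = 0.309
Arc 7: start y=0.000, vy=0.309 → t=0.063, apex=0.005, x_land=105.406, impact vy=-0.309
  bounce: vy ← 0.5·0.309 = 0.154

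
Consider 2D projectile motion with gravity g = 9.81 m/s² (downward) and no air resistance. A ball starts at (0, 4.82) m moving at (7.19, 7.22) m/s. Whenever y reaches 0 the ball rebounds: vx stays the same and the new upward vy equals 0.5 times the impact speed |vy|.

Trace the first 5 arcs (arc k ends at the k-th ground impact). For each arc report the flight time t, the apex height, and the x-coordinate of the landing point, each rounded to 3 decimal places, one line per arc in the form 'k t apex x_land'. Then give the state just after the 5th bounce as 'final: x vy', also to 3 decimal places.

1 1.971 7.477 14.169
2 1.235 1.869 23.046
3 0.617 0.467 27.484
4 0.309 0.117 29.704
5 0.154 0.029 30.813
final: 30.813 0.378

Arc 1: start y=4.820, vy=7.220 → t=1.971, apex=7.477, x_land=14.169, impact vy=-12.112
  bounce: vy ← 0.5·12.112 = 6.056
Arc 2: start y=0.000, vy=6.056 → t=1.235, apex=1.869, x_land=23.046, impact vy=-6.056
  bounce: vy ← 0.5·6.056 = 3.028
Arc 3: start y=0.000, vy=3.028 → t=0.617, apex=0.467, x_land=27.484, impact vy=-3.028
  bounce: vy ← 0.5·3.028 = 1.514
Arc 4: start y=0.000, vy=1.514 → t=0.309, apex=0.117, x_land=29.704, impact vy=-1.514
  bounce: vy ← 0.5·1.514 = 0.757
Arc 5: start y=0.000, vy=0.757 → t=0.154, apex=0.029, x_land=30.813, impact vy=-0.757
  bounce: vy ← 0.5·0.757 = 0.378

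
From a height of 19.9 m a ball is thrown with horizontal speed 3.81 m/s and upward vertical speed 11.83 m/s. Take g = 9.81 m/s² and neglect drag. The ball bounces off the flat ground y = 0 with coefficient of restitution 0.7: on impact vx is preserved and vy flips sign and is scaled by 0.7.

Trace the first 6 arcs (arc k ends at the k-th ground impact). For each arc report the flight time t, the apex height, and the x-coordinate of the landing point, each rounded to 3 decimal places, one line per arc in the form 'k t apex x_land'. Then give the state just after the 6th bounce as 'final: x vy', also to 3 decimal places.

Arc 1: start y=19.900, vy=11.830 → t=3.554, apex=27.033, x_land=13.539, impact vy=-23.030
  bounce: vy ← 0.7·23.030 = 16.121
Arc 2: start y=0.000, vy=16.121 → t=3.287, apex=13.246, x_land=26.061, impact vy=-16.121
  bounce: vy ← 0.7·16.121 = 11.285
Arc 3: start y=0.000, vy=11.285 → t=2.301, apex=6.491, x_land=34.827, impact vy=-11.285
  bounce: vy ← 0.7·11.285 = 7.899
Arc 4: start y=0.000, vy=7.899 → t=1.610, apex=3.180, x_land=40.963, impact vy=-7.899
  bounce: vy ← 0.7·7.899 = 5.530
Arc 5: start y=0.000, vy=5.530 → t=1.127, apex=1.558, x_land=45.258, impact vy=-5.530
  bounce: vy ← 0.7·5.530 = 3.871
Arc 6: start y=0.000, vy=3.871 → t=0.789, apex=0.764, x_land=48.264, impact vy=-3.871
  bounce: vy ← 0.7·3.871 = 2.709

1 3.554 27.033 13.539
2 3.287 13.246 26.061
3 2.301 6.491 34.827
4 1.610 3.180 40.963
5 1.127 1.558 45.258
6 0.789 0.764 48.264
final: 48.264 2.709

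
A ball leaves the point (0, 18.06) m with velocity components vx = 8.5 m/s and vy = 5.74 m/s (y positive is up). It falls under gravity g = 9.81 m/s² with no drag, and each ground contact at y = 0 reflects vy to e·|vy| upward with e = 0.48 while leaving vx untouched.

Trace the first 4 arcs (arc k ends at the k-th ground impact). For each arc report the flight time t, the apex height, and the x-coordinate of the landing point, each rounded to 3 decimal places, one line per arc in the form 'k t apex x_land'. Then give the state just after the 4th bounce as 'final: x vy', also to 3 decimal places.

1 2.591 19.739 22.025
2 1.926 4.548 38.395
3 0.924 1.048 46.252
4 0.444 0.241 50.024
final: 50.024 1.045

Arc 1: start y=18.060, vy=5.740 → t=2.591, apex=19.739, x_land=22.025, impact vy=-19.680
  bounce: vy ← 0.48·19.680 = 9.446
Arc 2: start y=0.000, vy=9.446 → t=1.926, apex=4.548, x_land=38.395, impact vy=-9.446
  bounce: vy ← 0.48·9.446 = 4.534
Arc 3: start y=0.000, vy=4.534 → t=0.924, apex=1.048, x_land=46.252, impact vy=-4.534
  bounce: vy ← 0.48·4.534 = 2.176
Arc 4: start y=0.000, vy=2.176 → t=0.444, apex=0.241, x_land=50.024, impact vy=-2.176
  bounce: vy ← 0.48·2.176 = 1.045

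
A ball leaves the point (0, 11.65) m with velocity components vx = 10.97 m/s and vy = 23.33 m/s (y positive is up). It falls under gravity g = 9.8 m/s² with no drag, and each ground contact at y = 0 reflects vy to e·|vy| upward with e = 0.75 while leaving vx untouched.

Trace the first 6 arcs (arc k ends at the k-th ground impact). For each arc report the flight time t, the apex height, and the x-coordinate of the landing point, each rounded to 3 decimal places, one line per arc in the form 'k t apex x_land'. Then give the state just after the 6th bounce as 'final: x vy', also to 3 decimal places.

1 5.217 39.420 57.230
2 4.255 22.174 103.902
3 3.191 12.473 138.906
4 2.393 7.016 165.159
5 1.795 3.946 184.849
6 1.346 2.220 199.616
final: 199.616 4.947

Arc 1: start y=11.650, vy=23.330 → t=5.217, apex=39.420, x_land=57.230, impact vy=-27.796
  bounce: vy ← 0.75·27.796 = 20.847
Arc 2: start y=0.000, vy=20.847 → t=4.255, apex=22.174, x_land=103.902, impact vy=-20.847
  bounce: vy ← 0.75·20.847 = 15.635
Arc 3: start y=0.000, vy=15.635 → t=3.191, apex=12.473, x_land=138.906, impact vy=-15.635
  bounce: vy ← 0.75·15.635 = 11.727
Arc 4: start y=0.000, vy=11.727 → t=2.393, apex=7.016, x_land=165.159, impact vy=-11.727
  bounce: vy ← 0.75·11.727 = 8.795
Arc 5: start y=0.000, vy=8.795 → t=1.795, apex=3.946, x_land=184.849, impact vy=-8.795
  bounce: vy ← 0.75·8.795 = 6.596
Arc 6: start y=0.000, vy=6.596 → t=1.346, apex=2.220, x_land=199.616, impact vy=-6.596
  bounce: vy ← 0.75·6.596 = 4.947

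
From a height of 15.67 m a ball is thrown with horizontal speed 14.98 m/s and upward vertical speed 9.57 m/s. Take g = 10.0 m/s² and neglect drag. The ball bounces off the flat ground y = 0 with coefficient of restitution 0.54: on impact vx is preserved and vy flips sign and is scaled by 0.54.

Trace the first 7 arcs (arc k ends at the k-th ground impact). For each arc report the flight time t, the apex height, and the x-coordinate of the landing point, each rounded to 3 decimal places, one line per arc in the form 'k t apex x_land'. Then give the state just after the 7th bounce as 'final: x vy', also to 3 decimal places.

1 2.969 20.249 44.482
2 2.173 5.905 77.040
3 1.174 1.722 94.621
4 0.634 0.502 104.115
5 0.342 0.146 109.242
6 0.185 0.043 112.010
7 0.100 0.012 113.505
final: 113.505 0.269

Arc 1: start y=15.670, vy=9.570 → t=2.969, apex=20.249, x_land=44.482, impact vy=-20.124
  bounce: vy ← 0.54·20.124 = 10.867
Arc 2: start y=0.000, vy=10.867 → t=2.173, apex=5.905, x_land=77.040, impact vy=-10.867
  bounce: vy ← 0.54·10.867 = 5.868
Arc 3: start y=0.000, vy=5.868 → t=1.174, apex=1.722, x_land=94.621, impact vy=-5.868
  bounce: vy ← 0.54·5.868 = 3.169
Arc 4: start y=0.000, vy=3.169 → t=0.634, apex=0.502, x_land=104.115, impact vy=-3.169
  bounce: vy ← 0.54·3.169 = 1.711
Arc 5: start y=0.000, vy=1.711 → t=0.342, apex=0.146, x_land=109.242, impact vy=-1.711
  bounce: vy ← 0.54·1.711 = 0.924
Arc 6: start y=0.000, vy=0.924 → t=0.185, apex=0.043, x_land=112.010, impact vy=-0.924
  bounce: vy ← 0.54·0.924 = 0.499
Arc 7: start y=0.000, vy=0.499 → t=0.100, apex=0.012, x_land=113.505, impact vy=-0.499
  bounce: vy ← 0.54·0.499 = 0.269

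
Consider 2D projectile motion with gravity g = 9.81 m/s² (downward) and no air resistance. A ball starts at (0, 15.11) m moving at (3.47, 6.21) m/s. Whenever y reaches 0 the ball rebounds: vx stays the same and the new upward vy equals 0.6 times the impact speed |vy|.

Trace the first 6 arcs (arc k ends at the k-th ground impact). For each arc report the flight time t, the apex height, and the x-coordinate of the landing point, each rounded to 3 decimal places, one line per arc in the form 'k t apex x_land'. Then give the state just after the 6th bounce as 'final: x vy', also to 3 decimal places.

1 2.499 17.076 8.671
2 2.239 6.147 16.440
3 1.343 2.213 21.102
4 0.806 0.797 23.899
5 0.484 0.287 25.577
6 0.290 0.103 26.584
final: 26.584 0.854

Arc 1: start y=15.110, vy=6.210 → t=2.499, apex=17.076, x_land=8.671, impact vy=-18.304
  bounce: vy ← 0.6·18.304 = 10.982
Arc 2: start y=0.000, vy=10.982 → t=2.239, apex=6.147, x_land=16.440, impact vy=-10.982
  bounce: vy ← 0.6·10.982 = 6.589
Arc 3: start y=0.000, vy=6.589 → t=1.343, apex=2.213, x_land=21.102, impact vy=-6.589
  bounce: vy ← 0.6·6.589 = 3.954
Arc 4: start y=0.000, vy=3.954 → t=0.806, apex=0.797, x_land=23.899, impact vy=-3.954
  bounce: vy ← 0.6·3.954 = 2.372
Arc 5: start y=0.000, vy=2.372 → t=0.484, apex=0.287, x_land=25.577, impact vy=-2.372
  bounce: vy ← 0.6·2.372 = 1.423
Arc 6: start y=0.000, vy=1.423 → t=0.290, apex=0.103, x_land=26.584, impact vy=-1.423
  bounce: vy ← 0.6·1.423 = 0.854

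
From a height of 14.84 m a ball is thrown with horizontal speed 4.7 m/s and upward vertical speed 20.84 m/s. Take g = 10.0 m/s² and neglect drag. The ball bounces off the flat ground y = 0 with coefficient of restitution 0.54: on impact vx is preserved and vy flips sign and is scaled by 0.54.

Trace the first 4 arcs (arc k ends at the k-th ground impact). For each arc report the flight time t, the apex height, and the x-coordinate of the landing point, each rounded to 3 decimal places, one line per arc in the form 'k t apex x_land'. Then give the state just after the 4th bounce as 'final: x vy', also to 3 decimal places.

1 4.788 36.555 22.503
2 2.920 10.660 36.228
3 1.577 3.108 43.640
4 0.852 0.906 47.642
final: 47.642 2.299

Arc 1: start y=14.840, vy=20.840 → t=4.788, apex=36.555, x_land=22.503, impact vy=-27.039
  bounce: vy ← 0.54·27.039 = 14.601
Arc 2: start y=0.000, vy=14.601 → t=2.920, apex=10.660, x_land=36.228, impact vy=-14.601
  bounce: vy ← 0.54·14.601 = 7.885
Arc 3: start y=0.000, vy=7.885 → t=1.577, apex=3.108, x_land=43.640, impact vy=-7.885
  bounce: vy ← 0.54·7.885 = 4.258
Arc 4: start y=0.000, vy=4.258 → t=0.852, apex=0.906, x_land=47.642, impact vy=-4.258
  bounce: vy ← 0.54·4.258 = 2.299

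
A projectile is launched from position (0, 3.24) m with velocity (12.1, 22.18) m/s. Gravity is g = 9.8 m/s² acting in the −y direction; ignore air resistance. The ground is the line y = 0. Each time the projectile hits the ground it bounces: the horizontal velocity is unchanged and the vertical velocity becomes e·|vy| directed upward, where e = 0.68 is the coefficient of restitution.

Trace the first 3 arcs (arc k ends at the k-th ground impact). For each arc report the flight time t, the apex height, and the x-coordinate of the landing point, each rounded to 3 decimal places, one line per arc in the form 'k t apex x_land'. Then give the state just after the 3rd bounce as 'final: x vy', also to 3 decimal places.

Arc 1: start y=3.240, vy=22.180 → t=4.668, apex=28.340, x_land=56.485, impact vy=-23.568
  bounce: vy ← 0.68·23.568 = 16.026
Arc 2: start y=0.000, vy=16.026 → t=3.271, apex=13.104, x_land=96.060, impact vy=-16.026
  bounce: vy ← 0.68·16.026 = 10.898
Arc 3: start y=0.000, vy=10.898 → t=2.224, apex=6.059, x_land=122.971, impact vy=-10.898
  bounce: vy ← 0.68·10.898 = 7.411

1 4.668 28.340 56.485
2 3.271 13.104 96.060
3 2.224 6.059 122.971
final: 122.971 7.411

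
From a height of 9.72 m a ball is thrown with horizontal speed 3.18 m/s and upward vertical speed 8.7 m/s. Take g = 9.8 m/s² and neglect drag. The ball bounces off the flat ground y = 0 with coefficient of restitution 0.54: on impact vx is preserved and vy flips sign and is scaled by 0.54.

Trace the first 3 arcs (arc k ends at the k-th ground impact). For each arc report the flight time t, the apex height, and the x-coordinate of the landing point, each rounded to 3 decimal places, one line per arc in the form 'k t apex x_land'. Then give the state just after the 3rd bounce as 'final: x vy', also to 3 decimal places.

Arc 1: start y=9.720, vy=8.700 → t=2.553, apex=13.582, x_land=8.117, impact vy=-16.316
  bounce: vy ← 0.54·16.316 = 8.810
Arc 2: start y=0.000, vy=8.810 → t=1.798, apex=3.960, x_land=13.835, impact vy=-8.810
  bounce: vy ← 0.54·8.810 = 4.758
Arc 3: start y=0.000, vy=4.758 → t=0.971, apex=1.155, x_land=16.923, impact vy=-4.758
  bounce: vy ← 0.54·4.758 = 2.569

1 2.553 13.582 8.117
2 1.798 3.960 13.835
3 0.971 1.155 16.923
final: 16.923 2.569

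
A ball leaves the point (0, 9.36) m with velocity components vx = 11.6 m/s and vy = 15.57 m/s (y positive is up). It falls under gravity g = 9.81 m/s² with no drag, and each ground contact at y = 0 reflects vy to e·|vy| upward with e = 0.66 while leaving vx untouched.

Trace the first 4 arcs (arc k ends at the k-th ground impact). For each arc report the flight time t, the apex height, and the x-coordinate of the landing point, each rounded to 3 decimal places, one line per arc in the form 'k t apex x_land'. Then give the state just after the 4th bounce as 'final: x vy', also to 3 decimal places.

1 3.691 21.716 42.819
2 2.777 9.459 75.037
3 1.833 4.121 96.301
4 1.210 1.795 110.335
final: 110.335 3.917

Arc 1: start y=9.360, vy=15.570 → t=3.691, apex=21.716, x_land=42.819, impact vy=-20.641
  bounce: vy ← 0.66·20.641 = 13.623
Arc 2: start y=0.000, vy=13.623 → t=2.777, apex=9.459, x_land=75.037, impact vy=-13.623
  bounce: vy ← 0.66·13.623 = 8.991
Arc 3: start y=0.000, vy=8.991 → t=1.833, apex=4.121, x_land=96.301, impact vy=-8.991
  bounce: vy ← 0.66·8.991 = 5.934
Arc 4: start y=0.000, vy=5.934 → t=1.210, apex=1.795, x_land=110.335, impact vy=-5.934
  bounce: vy ← 0.66·5.934 = 3.917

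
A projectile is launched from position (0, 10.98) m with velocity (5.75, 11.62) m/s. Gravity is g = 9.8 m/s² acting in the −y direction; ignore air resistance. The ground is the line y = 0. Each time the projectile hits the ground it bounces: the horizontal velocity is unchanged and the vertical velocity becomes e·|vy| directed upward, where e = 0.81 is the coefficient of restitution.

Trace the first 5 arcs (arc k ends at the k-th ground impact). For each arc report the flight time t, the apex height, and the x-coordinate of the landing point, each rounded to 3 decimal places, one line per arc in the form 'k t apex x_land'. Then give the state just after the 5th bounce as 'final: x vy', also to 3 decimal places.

1 3.095 17.869 17.798
2 3.094 11.724 35.587
3 2.506 7.692 49.995
4 2.030 5.047 61.666
5 1.644 3.311 71.120
final: 71.120 6.525

Arc 1: start y=10.980, vy=11.620 → t=3.095, apex=17.869, x_land=17.798, impact vy=-18.714
  bounce: vy ← 0.81·18.714 = 15.159
Arc 2: start y=0.000, vy=15.159 → t=3.094, apex=11.724, x_land=35.587, impact vy=-15.159
  bounce: vy ← 0.81·15.159 = 12.279
Arc 3: start y=0.000, vy=12.279 → t=2.506, apex=7.692, x_land=49.995, impact vy=-12.279
  bounce: vy ← 0.81·12.279 = 9.946
Arc 4: start y=0.000, vy=9.946 → t=2.030, apex=5.047, x_land=61.666, impact vy=-9.946
  bounce: vy ← 0.81·9.946 = 8.056
Arc 5: start y=0.000, vy=8.056 → t=1.644, apex=3.311, x_land=71.120, impact vy=-8.056
  bounce: vy ← 0.81·8.056 = 6.525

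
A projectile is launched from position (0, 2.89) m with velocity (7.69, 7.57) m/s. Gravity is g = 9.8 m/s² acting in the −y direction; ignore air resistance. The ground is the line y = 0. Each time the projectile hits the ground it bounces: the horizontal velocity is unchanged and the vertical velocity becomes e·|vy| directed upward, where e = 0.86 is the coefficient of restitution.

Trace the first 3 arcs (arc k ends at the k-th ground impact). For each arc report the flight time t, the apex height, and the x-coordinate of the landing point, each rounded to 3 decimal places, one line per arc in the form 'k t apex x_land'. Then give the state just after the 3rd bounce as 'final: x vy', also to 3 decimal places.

Arc 1: start y=2.890, vy=7.570 → t=1.862, apex=5.814, x_land=14.316, impact vy=-10.675
  bounce: vy ← 0.86·10.675 = 9.180
Arc 2: start y=0.000, vy=9.180 → t=1.874, apex=4.300, x_land=28.724, impact vy=-9.180
  bounce: vy ← 0.86·9.180 = 7.895
Arc 3: start y=0.000, vy=7.895 → t=1.611, apex=3.180, x_land=41.114, impact vy=-7.895
  bounce: vy ← 0.86·7.895 = 6.790

1 1.862 5.814 14.316
2 1.874 4.300 28.724
3 1.611 3.180 41.114
final: 41.114 6.790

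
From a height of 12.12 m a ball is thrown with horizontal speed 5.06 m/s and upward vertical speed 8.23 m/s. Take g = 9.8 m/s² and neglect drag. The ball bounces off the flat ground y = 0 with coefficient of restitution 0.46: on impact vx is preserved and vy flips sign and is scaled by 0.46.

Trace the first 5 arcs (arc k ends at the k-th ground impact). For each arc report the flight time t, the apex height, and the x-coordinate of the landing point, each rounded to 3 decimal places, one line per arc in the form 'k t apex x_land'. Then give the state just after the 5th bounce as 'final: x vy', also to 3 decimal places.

1 2.623 15.576 13.271
2 1.640 3.296 21.571
3 0.755 0.697 25.388
4 0.347 0.148 27.145
5 0.160 0.031 27.953
final: 27.953 0.360

Arc 1: start y=12.120, vy=8.230 → t=2.623, apex=15.576, x_land=13.271, impact vy=-17.472
  bounce: vy ← 0.46·17.472 = 8.037
Arc 2: start y=0.000, vy=8.037 → t=1.640, apex=3.296, x_land=21.571, impact vy=-8.037
  bounce: vy ← 0.46·8.037 = 3.697
Arc 3: start y=0.000, vy=3.697 → t=0.755, apex=0.697, x_land=25.388, impact vy=-3.697
  bounce: vy ← 0.46·3.697 = 1.701
Arc 4: start y=0.000, vy=1.701 → t=0.347, apex=0.148, x_land=27.145, impact vy=-1.701
  bounce: vy ← 0.46·1.701 = 0.782
Arc 5: start y=0.000, vy=0.782 → t=0.160, apex=0.031, x_land=27.953, impact vy=-0.782
  bounce: vy ← 0.46·0.782 = 0.360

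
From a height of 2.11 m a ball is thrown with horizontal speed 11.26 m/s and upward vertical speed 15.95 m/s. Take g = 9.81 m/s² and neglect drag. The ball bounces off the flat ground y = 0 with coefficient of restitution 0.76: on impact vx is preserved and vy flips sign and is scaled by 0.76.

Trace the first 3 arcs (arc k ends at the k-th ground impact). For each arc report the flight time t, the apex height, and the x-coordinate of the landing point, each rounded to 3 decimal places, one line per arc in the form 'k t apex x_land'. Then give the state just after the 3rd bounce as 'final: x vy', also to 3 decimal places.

1 3.379 15.076 38.049
2 2.665 8.708 68.055
3 2.025 5.030 90.860
final: 90.860 7.550

Arc 1: start y=2.110, vy=15.950 → t=3.379, apex=15.076, x_land=38.049, impact vy=-17.199
  bounce: vy ← 0.76·17.199 = 13.071
Arc 2: start y=0.000, vy=13.071 → t=2.665, apex=8.708, x_land=68.055, impact vy=-13.071
  bounce: vy ← 0.76·13.071 = 9.934
Arc 3: start y=0.000, vy=9.934 → t=2.025, apex=5.030, x_land=90.860, impact vy=-9.934
  bounce: vy ← 0.76·9.934 = 7.550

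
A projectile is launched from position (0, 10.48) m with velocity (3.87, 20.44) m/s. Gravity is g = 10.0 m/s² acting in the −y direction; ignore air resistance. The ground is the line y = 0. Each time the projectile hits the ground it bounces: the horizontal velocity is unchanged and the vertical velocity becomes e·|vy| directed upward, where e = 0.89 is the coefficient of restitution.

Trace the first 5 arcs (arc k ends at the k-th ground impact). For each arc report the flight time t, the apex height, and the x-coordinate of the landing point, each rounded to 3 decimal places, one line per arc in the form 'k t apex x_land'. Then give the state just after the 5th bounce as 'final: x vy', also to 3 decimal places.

1 4.549 31.370 17.604
2 4.459 24.848 34.858
3 3.968 19.682 50.215
4 3.532 15.590 63.882
5 3.143 12.349 76.046
final: 76.046 13.987

Arc 1: start y=10.480, vy=20.440 → t=4.549, apex=31.370, x_land=17.604, impact vy=-25.048
  bounce: vy ← 0.89·25.048 = 22.293
Arc 2: start y=0.000, vy=22.293 → t=4.459, apex=24.848, x_land=34.858, impact vy=-22.293
  bounce: vy ← 0.89·22.293 = 19.840
Arc 3: start y=0.000, vy=19.840 → t=3.968, apex=19.682, x_land=50.215, impact vy=-19.840
  bounce: vy ← 0.89·19.840 = 17.658
Arc 4: start y=0.000, vy=17.658 → t=3.532, apex=15.590, x_land=63.882, impact vy=-17.658
  bounce: vy ← 0.89·17.658 = 15.716
Arc 5: start y=0.000, vy=15.716 → t=3.143, apex=12.349, x_land=76.046, impact vy=-15.716
  bounce: vy ← 0.89·15.716 = 13.987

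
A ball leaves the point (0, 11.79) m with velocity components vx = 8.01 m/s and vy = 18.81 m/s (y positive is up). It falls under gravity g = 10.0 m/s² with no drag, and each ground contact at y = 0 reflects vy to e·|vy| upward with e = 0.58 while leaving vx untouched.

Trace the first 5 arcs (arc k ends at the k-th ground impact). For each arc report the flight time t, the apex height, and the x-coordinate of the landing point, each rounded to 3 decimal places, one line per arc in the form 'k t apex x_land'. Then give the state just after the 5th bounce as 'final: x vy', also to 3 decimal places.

Arc 1: start y=11.790, vy=18.810 → t=4.309, apex=29.481, x_land=34.517, impact vy=-24.282
  bounce: vy ← 0.58·24.282 = 14.084
Arc 2: start y=0.000, vy=14.084 → t=2.817, apex=9.917, x_land=57.079, impact vy=-14.084
  bounce: vy ← 0.58·14.084 = 8.168
Arc 3: start y=0.000, vy=8.168 → t=1.634, apex=3.336, x_land=70.164, impact vy=-8.168
  bounce: vy ← 0.58·8.168 = 4.738
Arc 4: start y=0.000, vy=4.738 → t=0.948, apex=1.122, x_land=77.754, impact vy=-4.738
  bounce: vy ← 0.58·4.738 = 2.748
Arc 5: start y=0.000, vy=2.748 → t=0.550, apex=0.378, x_land=82.156, impact vy=-2.748
  bounce: vy ← 0.58·2.748 = 1.594

1 4.309 29.481 34.517
2 2.817 9.917 57.079
3 1.634 3.336 70.164
4 0.948 1.122 77.754
5 0.550 0.378 82.156
final: 82.156 1.594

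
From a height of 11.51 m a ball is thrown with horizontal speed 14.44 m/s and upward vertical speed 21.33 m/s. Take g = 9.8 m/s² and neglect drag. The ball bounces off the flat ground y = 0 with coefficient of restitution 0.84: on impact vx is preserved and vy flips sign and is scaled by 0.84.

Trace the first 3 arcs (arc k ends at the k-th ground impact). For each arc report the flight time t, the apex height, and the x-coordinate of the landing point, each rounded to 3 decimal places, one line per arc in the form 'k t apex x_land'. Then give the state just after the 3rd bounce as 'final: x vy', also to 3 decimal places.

1 4.839 34.723 69.868
2 4.472 24.500 134.447
3 3.757 17.287 188.692
final: 188.692 15.462

Arc 1: start y=11.510, vy=21.330 → t=4.839, apex=34.723, x_land=69.868, impact vy=-26.088
  bounce: vy ← 0.84·26.088 = 21.914
Arc 2: start y=0.000, vy=21.914 → t=4.472, apex=24.500, x_land=134.447, impact vy=-21.914
  bounce: vy ← 0.84·21.914 = 18.407
Arc 3: start y=0.000, vy=18.407 → t=3.757, apex=17.287, x_land=188.692, impact vy=-18.407
  bounce: vy ← 0.84·18.407 = 15.462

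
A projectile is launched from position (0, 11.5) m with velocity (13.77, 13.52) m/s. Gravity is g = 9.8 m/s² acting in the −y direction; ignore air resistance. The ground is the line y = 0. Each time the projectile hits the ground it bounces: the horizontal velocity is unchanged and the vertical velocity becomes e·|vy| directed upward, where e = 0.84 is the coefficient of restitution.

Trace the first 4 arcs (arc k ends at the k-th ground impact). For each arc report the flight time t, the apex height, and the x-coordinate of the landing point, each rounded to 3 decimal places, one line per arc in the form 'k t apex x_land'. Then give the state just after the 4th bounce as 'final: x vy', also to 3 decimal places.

1 3.441 20.826 47.385
2 3.463 14.695 95.078
3 2.909 10.369 135.139
4 2.444 7.316 168.791
final: 168.791 10.059

Arc 1: start y=11.500, vy=13.520 → t=3.441, apex=20.826, x_land=47.385, impact vy=-20.204
  bounce: vy ← 0.84·20.204 = 16.971
Arc 2: start y=0.000, vy=16.971 → t=3.463, apex=14.695, x_land=95.078, impact vy=-16.971
  bounce: vy ← 0.84·16.971 = 14.256
Arc 3: start y=0.000, vy=14.256 → t=2.909, apex=10.369, x_land=135.139, impact vy=-14.256
  bounce: vy ← 0.84·14.256 = 11.975
Arc 4: start y=0.000, vy=11.975 → t=2.444, apex=7.316, x_land=168.791, impact vy=-11.975
  bounce: vy ← 0.84·11.975 = 10.059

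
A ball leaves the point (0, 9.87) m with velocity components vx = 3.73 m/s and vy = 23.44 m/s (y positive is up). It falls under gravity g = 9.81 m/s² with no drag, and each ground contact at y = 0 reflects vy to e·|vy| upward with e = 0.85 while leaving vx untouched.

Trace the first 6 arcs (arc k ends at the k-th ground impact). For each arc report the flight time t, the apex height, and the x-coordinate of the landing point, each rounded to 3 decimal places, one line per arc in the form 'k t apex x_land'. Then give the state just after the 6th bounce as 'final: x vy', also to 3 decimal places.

1 5.168 37.874 19.277
2 4.724 27.364 36.897
3 4.015 19.770 51.874
4 3.413 14.284 64.605
5 2.901 10.320 75.426
6 2.466 7.456 84.624
final: 84.624 10.281

Arc 1: start y=9.870, vy=23.440 → t=5.168, apex=37.874, x_land=19.277, impact vy=-27.260
  bounce: vy ← 0.85·27.260 = 23.171
Arc 2: start y=0.000, vy=23.171 → t=4.724, apex=27.364, x_land=36.897, impact vy=-23.171
  bounce: vy ← 0.85·23.171 = 19.695
Arc 3: start y=0.000, vy=19.695 → t=4.015, apex=19.770, x_land=51.874, impact vy=-19.695
  bounce: vy ← 0.85·19.695 = 16.741
Arc 4: start y=0.000, vy=16.741 → t=3.413, apex=14.284, x_land=64.605, impact vy=-16.741
  bounce: vy ← 0.85·16.741 = 14.230
Arc 5: start y=0.000, vy=14.230 → t=2.901, apex=10.320, x_land=75.426, impact vy=-14.230
  bounce: vy ← 0.85·14.230 = 12.095
Arc 6: start y=0.000, vy=12.095 → t=2.466, apex=7.456, x_land=84.624, impact vy=-12.095
  bounce: vy ← 0.85·12.095 = 10.281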